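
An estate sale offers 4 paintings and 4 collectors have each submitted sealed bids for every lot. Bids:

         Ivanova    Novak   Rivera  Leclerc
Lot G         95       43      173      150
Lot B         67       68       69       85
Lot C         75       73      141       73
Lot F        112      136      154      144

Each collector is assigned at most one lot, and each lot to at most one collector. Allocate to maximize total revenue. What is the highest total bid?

This is a one-to-one assignment (maximum-weight bipartite matching).
Optimal: Ivanova→Lot B ($67), Novak→Lot F ($136), Rivera→Lot C ($141), Leclerc→Lot G ($150) — total 67+136+141+150 = $494.

Max total: $494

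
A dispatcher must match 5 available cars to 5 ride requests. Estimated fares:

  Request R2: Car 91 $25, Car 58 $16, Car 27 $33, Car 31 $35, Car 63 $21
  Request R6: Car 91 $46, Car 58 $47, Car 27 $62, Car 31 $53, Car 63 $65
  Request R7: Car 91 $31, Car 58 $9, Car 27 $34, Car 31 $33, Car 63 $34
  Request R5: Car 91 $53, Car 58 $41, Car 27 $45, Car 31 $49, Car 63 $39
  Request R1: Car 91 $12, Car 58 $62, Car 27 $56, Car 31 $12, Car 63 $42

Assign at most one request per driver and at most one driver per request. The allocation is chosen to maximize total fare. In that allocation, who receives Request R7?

Car 27 receives Request R7.

Optimal: Car 91→Request R5 ($53), Car 58→Request R1 ($62), Car 27→Request R7 ($34), Car 31→Request R2 ($35), Car 63→Request R6 ($65) — total 53+62+34+35+65 = $249.
Row-greedy (each driver in turn takes its best remaining request) gives $246, worse by 3.
Swapping Car 27↔Car 63 (Car 27→Request R6 $62, Car 63→Request R7 $34) loses 3.
Checked against all permutations: $249 is optimal.
Car 27's own top request is Request R6 ($62), but forcing Car 27→Request R6 and reassigning the rest optimally gives only $246 — worse by 3.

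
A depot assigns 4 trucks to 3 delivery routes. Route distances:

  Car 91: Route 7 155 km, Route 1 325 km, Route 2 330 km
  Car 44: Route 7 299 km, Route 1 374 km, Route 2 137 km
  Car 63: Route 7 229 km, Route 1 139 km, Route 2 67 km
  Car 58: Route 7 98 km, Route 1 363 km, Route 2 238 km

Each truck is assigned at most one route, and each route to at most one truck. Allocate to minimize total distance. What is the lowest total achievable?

Optimal: Car 58→Route 7 (98 km), Car 63→Route 1 (139 km), Car 44→Route 2 (137 km) — total 98+139+137 = 374 km.
Row-greedy (each truck in turn takes its cheapest remaining route) gives 431 km, worse by 57.
Next-best assignment: Car 91→Route 7, Car 63→Route 1, Car 44→Route 2 = 431 km.

Minimum total: 374 km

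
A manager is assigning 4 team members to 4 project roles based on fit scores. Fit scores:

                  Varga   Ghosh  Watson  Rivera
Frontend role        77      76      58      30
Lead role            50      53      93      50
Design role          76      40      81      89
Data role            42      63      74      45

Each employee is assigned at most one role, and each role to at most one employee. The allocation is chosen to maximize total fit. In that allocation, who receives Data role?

This is a one-to-one assignment (maximum-weight bipartite matching).
Optimal: Varga→Frontend role (77 pts), Ghosh→Data role (63 pts), Watson→Lead role (93 pts), Rivera→Design role (89 pts) — total 77+63+93+89 = 322 pts.
Next-best assignment: Varga→Data role, Ghosh→Frontend role, Watson→Lead role, Rivera→Design role = 300 pts.
Swapping Varga↔Ghosh (Varga→Data role 42 pts, Ghosh→Frontend role 76 pts) loses 22.
Ghosh's own top role is Frontend role (76 pts), but forcing Ghosh→Frontend role and reassigning the rest optimally gives only 300 pts — worse by 22.

Ghosh receives Data role.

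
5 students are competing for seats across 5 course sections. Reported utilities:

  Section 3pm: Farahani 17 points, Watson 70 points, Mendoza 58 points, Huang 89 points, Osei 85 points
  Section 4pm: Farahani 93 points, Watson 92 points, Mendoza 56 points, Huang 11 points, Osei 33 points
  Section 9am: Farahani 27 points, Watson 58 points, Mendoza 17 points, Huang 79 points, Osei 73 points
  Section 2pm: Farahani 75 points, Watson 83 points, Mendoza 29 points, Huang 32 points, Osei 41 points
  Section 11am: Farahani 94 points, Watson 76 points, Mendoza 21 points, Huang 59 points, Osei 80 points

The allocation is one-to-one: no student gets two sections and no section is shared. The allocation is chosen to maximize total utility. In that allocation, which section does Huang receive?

Huang receives Section 9am.

Optimal: Farahani→Section 11am (94 points), Watson→Section 2pm (83 points), Mendoza→Section 4pm (56 points), Huang→Section 9am (79 points), Osei→Section 3pm (85 points) — total 94+83+56+79+85 = 397 points.
Max-entry greedy (repeatedly take the single best remaining cell) gives 377 points, worse by 20.
Huang's own top section is Section 3pm (89 points), but forcing Huang→Section 3pm and reassigning the rest optimally gives only 395 points — worse by 2.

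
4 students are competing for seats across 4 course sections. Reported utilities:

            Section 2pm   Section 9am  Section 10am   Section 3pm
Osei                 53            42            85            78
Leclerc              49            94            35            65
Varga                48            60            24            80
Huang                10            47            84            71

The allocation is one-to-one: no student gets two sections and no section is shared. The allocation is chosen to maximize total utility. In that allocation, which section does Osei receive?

Osei receives Section 2pm.

Optimal: Osei→Section 2pm (53 points), Leclerc→Section 9am (94 points), Varga→Section 3pm (80 points), Huang→Section 10am (84 points) — total 53+94+80+84 = 311 points.
Osei's own top section is Section 10am (85 points), but forcing Osei→Section 10am and reassigning the rest optimally gives only 298 points — worse by 13.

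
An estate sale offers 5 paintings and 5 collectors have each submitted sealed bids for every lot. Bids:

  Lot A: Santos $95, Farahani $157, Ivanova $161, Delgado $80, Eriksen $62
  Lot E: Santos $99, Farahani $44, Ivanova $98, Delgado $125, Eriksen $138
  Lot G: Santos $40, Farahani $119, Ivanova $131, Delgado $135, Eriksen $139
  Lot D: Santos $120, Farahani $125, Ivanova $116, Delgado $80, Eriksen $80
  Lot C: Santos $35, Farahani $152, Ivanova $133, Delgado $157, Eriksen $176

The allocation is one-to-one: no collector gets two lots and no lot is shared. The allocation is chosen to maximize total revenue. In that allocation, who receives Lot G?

Treat this as an assignment problem: match each collector to one lot.
Optimal: Santos→Lot D ($120), Farahani→Lot A ($157), Ivanova→Lot G ($131), Delgado→Lot E ($125), Eriksen→Lot C ($176) — total 120+157+131+125+176 = $709.
Column-greedy (each lot in turn goes to its best remaining collector) gives $594, worse by 115.
Next-best assignment: Santos→Lot D, Farahani→Lot C, Ivanova→Lot A, Delgado→Lot G, Eriksen→Lot E = $706.
Checked against all permutations: $709 is optimal.
Ivanova's own top lot is Lot A ($161), but forcing Ivanova→Lot A and reassigning the rest optimally gives only $706 — worse by 3.

Ivanova receives Lot G.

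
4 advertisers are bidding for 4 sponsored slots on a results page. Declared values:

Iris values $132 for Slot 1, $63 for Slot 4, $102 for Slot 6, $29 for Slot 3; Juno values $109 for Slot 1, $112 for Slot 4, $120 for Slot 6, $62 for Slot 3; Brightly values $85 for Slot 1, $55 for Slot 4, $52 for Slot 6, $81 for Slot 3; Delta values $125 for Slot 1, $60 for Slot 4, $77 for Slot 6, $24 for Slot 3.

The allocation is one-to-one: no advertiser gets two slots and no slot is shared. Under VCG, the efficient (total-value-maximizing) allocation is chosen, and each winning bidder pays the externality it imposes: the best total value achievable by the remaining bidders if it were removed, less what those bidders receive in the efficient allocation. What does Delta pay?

Efficient allocation: Iris→Slot 6 ($102), Juno→Slot 4 ($112), Brightly→Slot 3 ($81), Delta→Slot 1 ($125); total welfare W = $420.
Delta receives Slot 1 at value $125, so the others get W − 125 = $295.
Without Delta: best allocation of the remaining 3 bidders over all 4 slots is Iris→Slot 1 ($132), Juno→Slot 6 ($120), Brightly→Slot 3 ($81), total $333.
VCG payment = (others' best without Delta) − (others' welfare with Delta) = 333 − 295 = $38.

Delta pays $38.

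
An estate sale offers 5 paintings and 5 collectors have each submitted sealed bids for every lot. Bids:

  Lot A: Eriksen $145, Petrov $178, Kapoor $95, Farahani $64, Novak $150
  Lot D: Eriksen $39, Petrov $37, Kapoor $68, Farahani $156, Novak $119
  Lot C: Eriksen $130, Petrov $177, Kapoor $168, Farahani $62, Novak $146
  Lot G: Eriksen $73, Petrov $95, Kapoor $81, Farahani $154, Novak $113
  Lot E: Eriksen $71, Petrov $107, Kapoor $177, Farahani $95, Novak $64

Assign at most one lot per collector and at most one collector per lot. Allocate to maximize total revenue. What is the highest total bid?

Max total: $772

This is the linear assignment problem.
Optimal: Eriksen→Lot A ($145), Petrov→Lot C ($177), Kapoor→Lot E ($177), Farahani→Lot G ($154), Novak→Lot D ($119) — total 145+177+177+154+119 = $772.
Row-greedy (each collector in turn takes its best remaining lot) gives $768, worse by 4.
Next-best assignment: Eriksen→Lot A, Petrov→Lot C, Kapoor→Lot E, Farahani→Lot D, Novak→Lot G = $768.
Swapping Eriksen↔Farahani (Eriksen→Lot G $73, Farahani→Lot A $64) loses 162.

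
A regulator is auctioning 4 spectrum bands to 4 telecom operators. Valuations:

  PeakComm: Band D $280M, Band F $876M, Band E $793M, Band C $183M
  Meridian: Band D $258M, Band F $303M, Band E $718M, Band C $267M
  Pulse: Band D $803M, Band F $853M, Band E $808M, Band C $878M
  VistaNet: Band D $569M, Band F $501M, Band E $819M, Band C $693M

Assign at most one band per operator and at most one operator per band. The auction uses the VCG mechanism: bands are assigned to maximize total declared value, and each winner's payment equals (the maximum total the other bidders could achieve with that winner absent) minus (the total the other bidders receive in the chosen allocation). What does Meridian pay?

Efficient allocation: PeakComm→Band F ($876M), Meridian→Band E ($718M), Pulse→Band D ($803M), VistaNet→Band C ($693M); total welfare W = $3090M.
Meridian receives Band E at value $718M, so the others get W − 718 = $2372M.
Without Meridian: best allocation of the remaining 3 bidders over all 4 bands is PeakComm→Band F ($876M), Pulse→Band C ($878M), VistaNet→Band E ($819M), total $2573M.
VCG payment = (others' best without Meridian) − (others' welfare with Meridian) = 2573 − 2372 = $201M.

Meridian pays $201M.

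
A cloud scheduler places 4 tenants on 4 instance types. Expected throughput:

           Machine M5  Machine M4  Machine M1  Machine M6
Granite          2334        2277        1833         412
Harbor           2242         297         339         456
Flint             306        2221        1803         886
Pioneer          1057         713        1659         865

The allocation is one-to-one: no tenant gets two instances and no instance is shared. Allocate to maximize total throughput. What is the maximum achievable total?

Optimal: Granite→Machine M4 (2277 ops/s), Harbor→Machine M5 (2242 ops/s), Flint→Machine M1 (1803 ops/s), Pioneer→Machine M6 (865 ops/s) — total 2277+2242+1803+865 = 7187 ops/s.
Column-greedy (each instance in turn goes to its best remaining tenant) gives 6670 ops/s, worse by 517.
Checked against all permutations: 7187 ops/s is optimal.

Max total: 7187 ops/s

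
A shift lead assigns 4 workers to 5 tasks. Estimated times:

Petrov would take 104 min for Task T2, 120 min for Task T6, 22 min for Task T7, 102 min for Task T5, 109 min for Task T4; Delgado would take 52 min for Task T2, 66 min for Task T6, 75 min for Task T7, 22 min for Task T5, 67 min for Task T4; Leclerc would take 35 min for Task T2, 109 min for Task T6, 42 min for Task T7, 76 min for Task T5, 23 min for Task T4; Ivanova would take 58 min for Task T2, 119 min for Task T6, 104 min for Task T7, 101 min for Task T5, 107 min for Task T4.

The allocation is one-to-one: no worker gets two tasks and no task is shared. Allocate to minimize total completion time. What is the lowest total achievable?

Minimum total: 125 min

Optimal: Petrov→Task T7 (22 min), Delgado→Task T5 (22 min), Leclerc→Task T4 (23 min), Ivanova→Task T2 (58 min) — total 22+22+23+58 = 125 min.
Column-greedy (each task in turn goes to its cheapest remaining worker) gives 224 min, worse by 99.
Checked against all permutations: 125 min is optimal.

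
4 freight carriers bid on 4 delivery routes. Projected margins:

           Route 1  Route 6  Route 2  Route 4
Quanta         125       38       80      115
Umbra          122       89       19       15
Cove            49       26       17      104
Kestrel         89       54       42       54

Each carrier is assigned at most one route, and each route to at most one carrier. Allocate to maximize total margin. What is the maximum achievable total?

Maximum total: $362k

Optimal: Quanta→Route 2 ($80k), Umbra→Route 6 ($89k), Cove→Route 4 ($104k), Kestrel→Route 1 ($89k) — total 80+89+104+89 = $362k.
Max-entry greedy (repeatedly take the single best remaining cell) gives $360k, worse by 2.
Swapping Umbra↔Quanta (Umbra→Route 2 $19k, Quanta→Route 6 $38k) loses 112.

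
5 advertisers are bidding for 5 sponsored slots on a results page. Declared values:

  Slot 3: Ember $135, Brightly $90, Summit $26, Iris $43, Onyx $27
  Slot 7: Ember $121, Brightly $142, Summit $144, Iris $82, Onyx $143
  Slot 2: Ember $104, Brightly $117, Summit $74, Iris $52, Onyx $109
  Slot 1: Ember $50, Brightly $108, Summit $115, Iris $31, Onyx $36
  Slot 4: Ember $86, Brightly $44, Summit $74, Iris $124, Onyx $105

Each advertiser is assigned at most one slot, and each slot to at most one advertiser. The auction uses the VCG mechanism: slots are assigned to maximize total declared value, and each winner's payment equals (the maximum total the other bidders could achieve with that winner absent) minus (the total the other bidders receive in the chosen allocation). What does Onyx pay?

Efficient allocation: Ember→Slot 3 ($135), Brightly→Slot 2 ($117), Summit→Slot 1 ($115), Iris→Slot 4 ($124), Onyx→Slot 7 ($143); total welfare W = $634.
Onyx receives Slot 7 at value $143, so the others get W − 143 = $491.
Without Onyx: best allocation of the remaining 4 bidders over all 5 slots is Ember→Slot 3 ($135), Brightly→Slot 2 ($117), Summit→Slot 7 ($144), Iris→Slot 4 ($124), total $520.
VCG payment = (others' best without Onyx) − (others' welfare with Onyx) = 520 − 491 = $29.

Onyx pays $29.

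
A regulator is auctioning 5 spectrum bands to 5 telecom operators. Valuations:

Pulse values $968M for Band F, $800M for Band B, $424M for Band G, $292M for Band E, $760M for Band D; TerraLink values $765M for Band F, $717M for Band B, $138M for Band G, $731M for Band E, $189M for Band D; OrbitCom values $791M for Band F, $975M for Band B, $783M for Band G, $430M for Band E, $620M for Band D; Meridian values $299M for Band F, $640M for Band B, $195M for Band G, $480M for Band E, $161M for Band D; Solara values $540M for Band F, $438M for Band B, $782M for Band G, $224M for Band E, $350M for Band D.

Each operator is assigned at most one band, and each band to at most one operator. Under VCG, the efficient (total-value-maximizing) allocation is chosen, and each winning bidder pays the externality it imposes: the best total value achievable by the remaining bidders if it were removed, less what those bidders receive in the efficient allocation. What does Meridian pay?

Meridian pays $174M.

Efficient allocation: Pulse→Band D ($760M), TerraLink→Band F ($765M), OrbitCom→Band B ($975M), Meridian→Band E ($480M), Solara→Band G ($782M); total welfare W = $3762M.
Meridian receives Band E at value $480M, so the others get W − 480 = $3282M.
Without Meridian: best allocation of the remaining 4 bidders over all 5 bands is Pulse→Band F ($968M), TerraLink→Band E ($731M), OrbitCom→Band B ($975M), Solara→Band G ($782M), total $3456M.
VCG payment = (others' best without Meridian) − (others' welfare with Meridian) = 3456 − 3282 = $174M.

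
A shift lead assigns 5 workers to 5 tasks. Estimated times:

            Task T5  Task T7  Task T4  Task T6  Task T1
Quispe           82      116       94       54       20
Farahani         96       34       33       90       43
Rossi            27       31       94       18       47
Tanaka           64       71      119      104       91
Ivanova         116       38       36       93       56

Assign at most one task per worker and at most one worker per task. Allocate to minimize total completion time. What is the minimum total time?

Optimal: Quispe→Task T1 (20 min), Farahani→Task T7 (34 min), Rossi→Task T6 (18 min), Tanaka→Task T5 (64 min), Ivanova→Task T4 (36 min) — total 20+34+18+64+36 = 172 min.
Column-greedy (each task in turn goes to its cheapest remaining worker) gives 242 min, worse by 70.
Next-best assignment: Quispe→Task T1, Farahani→Task T4, Rossi→Task T6, Tanaka→Task T5, Ivanova→Task T7 = 173 min.
Swapping Ivanova↔Farahani (Ivanova→Task T7 38 min, Farahani→Task T4 33 min) adds 1.
No other one-to-one assignment undercuts 172 min.

Min total: 172 min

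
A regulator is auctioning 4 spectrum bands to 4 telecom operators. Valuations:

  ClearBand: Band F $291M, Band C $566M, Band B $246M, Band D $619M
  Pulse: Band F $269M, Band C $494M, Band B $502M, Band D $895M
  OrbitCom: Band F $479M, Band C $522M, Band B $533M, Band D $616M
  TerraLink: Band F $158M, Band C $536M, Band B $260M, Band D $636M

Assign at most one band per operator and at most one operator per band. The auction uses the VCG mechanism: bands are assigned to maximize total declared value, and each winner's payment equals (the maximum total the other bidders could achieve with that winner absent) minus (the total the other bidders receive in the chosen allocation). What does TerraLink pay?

Efficient allocation: ClearBand→Band F ($291M), Pulse→Band D ($895M), OrbitCom→Band B ($533M), TerraLink→Band C ($536M); total welfare W = $2255M.
TerraLink receives Band C at value $536M, so the others get W − 536 = $1719M.
Without TerraLink: best allocation of the remaining 3 bidders over all 4 bands is ClearBand→Band C ($566M), Pulse→Band D ($895M), OrbitCom→Band B ($533M), total $1994M.
VCG payment = (others' best without TerraLink) − (others' welfare with TerraLink) = 1994 − 1719 = $275M.

TerraLink pays $275M.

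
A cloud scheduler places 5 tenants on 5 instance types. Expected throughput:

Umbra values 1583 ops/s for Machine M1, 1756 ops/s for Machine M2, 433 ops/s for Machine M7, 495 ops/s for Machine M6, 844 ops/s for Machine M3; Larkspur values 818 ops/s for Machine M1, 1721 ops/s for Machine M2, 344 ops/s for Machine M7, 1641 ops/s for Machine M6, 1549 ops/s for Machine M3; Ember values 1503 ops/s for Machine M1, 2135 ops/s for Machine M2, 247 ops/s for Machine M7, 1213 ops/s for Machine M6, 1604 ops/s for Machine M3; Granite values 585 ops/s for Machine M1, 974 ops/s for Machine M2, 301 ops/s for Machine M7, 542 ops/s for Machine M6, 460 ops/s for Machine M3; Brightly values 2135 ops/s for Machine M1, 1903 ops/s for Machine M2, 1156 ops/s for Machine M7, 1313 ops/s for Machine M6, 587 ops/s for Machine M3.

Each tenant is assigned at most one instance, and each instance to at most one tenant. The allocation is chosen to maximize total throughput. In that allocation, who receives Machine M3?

Ember receives Machine M3.

Optimal: Umbra→Machine M2 (1756 ops/s), Larkspur→Machine M6 (1641 ops/s), Ember→Machine M3 (1604 ops/s), Granite→Machine M7 (301 ops/s), Brightly→Machine M1 (2135 ops/s) — total 1756+1641+1604+301+2135 = 7437 ops/s.
Max-entry greedy (repeatedly take the single best remaining cell) gives 7056 ops/s, worse by 381.
Next-best assignment: Umbra→Machine M3, Larkspur→Machine M6, Ember→Machine M2, Granite→Machine M7, Brightly→Machine M1 = 7056 ops/s.
Swapping Ember↔Brightly (Ember→Machine M1 1503 ops/s, Brightly→Machine M3 587 ops/s) loses 1649.
Ember's own top instance is Machine M2 (2135 ops/s), but forcing Ember→Machine M2 and reassigning the rest optimally gives only 7056 ops/s — worse by 381.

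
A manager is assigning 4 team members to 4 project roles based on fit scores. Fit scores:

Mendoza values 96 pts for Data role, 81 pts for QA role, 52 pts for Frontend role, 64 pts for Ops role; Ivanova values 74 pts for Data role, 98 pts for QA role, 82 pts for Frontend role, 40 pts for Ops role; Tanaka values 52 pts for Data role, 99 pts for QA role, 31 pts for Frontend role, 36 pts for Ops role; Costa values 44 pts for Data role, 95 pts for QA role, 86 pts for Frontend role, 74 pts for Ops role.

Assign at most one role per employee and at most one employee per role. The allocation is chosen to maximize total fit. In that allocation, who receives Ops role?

Optimal: Mendoza→Data role (96 pts), Ivanova→Frontend role (82 pts), Tanaka→QA role (99 pts), Costa→Ops role (74 pts) — total 96+82+99+74 = 351 pts.
Column-greedy (each role in turn goes to its best remaining employee) gives 321 pts, worse by 30.
Checked against all permutations: 351 pts is optimal.
Costa's own top role is QA role (95 pts), but forcing Costa→QA role and reassigning the rest optimally gives only 309 pts — worse by 42.

Costa receives Ops role.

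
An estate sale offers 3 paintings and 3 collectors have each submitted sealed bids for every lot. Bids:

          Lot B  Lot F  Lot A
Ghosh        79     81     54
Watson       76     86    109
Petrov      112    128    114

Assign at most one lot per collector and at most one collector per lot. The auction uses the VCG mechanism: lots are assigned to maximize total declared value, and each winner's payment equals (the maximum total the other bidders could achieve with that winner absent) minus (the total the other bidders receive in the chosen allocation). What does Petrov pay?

Efficient allocation: Ghosh→Lot B ($79), Watson→Lot A ($109), Petrov→Lot F ($128); total welfare W = $316.
Petrov receives Lot F at value $128, so the others get W − 128 = $188.
Without Petrov: best allocation of the remaining 2 bidders over all 3 lots is Ghosh→Lot F ($81), Watson→Lot A ($109), total $190.
VCG payment = (others' best without Petrov) − (others' welfare with Petrov) = 190 − 188 = $2.

Petrov pays $2.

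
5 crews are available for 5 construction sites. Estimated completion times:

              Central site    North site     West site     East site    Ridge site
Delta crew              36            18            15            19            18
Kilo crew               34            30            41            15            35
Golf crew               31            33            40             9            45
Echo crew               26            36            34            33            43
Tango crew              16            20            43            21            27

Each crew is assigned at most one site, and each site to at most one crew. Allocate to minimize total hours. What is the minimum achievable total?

Optimal: Delta crew→West site (15 hours), Kilo crew→Ridge site (35 hours), Golf crew→East site (9 hours), Echo crew→Central site (26 hours), Tango crew→North site (20 hours) — total 15+35+9+26+20 = 105 hours.
Min-entry greedy (repeatedly take the single cheapest remaining cell) gives 113 hours, worse by 8.

Min total: 105 hours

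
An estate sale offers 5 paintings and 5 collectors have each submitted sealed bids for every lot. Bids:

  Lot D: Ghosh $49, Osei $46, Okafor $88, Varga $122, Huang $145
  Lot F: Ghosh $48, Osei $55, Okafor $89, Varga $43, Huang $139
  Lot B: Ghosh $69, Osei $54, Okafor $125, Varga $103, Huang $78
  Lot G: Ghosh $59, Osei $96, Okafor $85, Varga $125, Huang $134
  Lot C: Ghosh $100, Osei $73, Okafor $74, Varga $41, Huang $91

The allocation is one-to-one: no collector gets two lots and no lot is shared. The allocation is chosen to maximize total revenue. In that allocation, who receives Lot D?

This is a one-to-one assignment (maximum-weight bipartite matching).
Optimal: Ghosh→Lot C ($100), Osei→Lot G ($96), Okafor→Lot B ($125), Varga→Lot D ($122), Huang→Lot F ($139) — total 100+96+125+122+139 = $582.
Max-entry greedy (repeatedly take the single best remaining cell) gives $550, worse by 32.
Swapping Ghosh↔Okafor (Ghosh→Lot B $69, Okafor→Lot C $74) loses 82.
Varga's own top lot is Lot G ($125), but forcing Varga→Lot G and reassigning the rest optimally gives only $550 — worse by 32.

Varga receives Lot D.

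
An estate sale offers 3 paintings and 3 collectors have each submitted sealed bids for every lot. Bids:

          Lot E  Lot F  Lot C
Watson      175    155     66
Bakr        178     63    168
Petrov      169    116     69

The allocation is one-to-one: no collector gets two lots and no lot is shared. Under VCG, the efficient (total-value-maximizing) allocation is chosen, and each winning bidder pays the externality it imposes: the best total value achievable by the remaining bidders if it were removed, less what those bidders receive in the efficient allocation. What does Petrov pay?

Petrov pays $20.

Efficient allocation: Watson→Lot F ($155), Bakr→Lot C ($168), Petrov→Lot E ($169); total welfare W = $492.
Petrov receives Lot E at value $169, so the others get W − 169 = $323.
Without Petrov: best allocation of the remaining 2 bidders over all 3 lots is Watson→Lot E ($175), Bakr→Lot C ($168), total $343.
VCG payment = (others' best without Petrov) − (others' welfare with Petrov) = 343 − 323 = $20.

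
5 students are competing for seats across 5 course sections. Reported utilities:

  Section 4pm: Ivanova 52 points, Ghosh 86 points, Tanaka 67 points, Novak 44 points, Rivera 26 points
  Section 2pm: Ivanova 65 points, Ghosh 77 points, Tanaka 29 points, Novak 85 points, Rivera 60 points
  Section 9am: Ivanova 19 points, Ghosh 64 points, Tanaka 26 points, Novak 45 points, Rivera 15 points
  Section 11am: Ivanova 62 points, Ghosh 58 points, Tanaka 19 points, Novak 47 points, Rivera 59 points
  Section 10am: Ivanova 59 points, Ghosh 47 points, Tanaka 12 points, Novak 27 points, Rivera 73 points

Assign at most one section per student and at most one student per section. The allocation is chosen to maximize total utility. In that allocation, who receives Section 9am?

Ghosh receives Section 9am.

Optimal: Ivanova→Section 11am (62 points), Ghosh→Section 9am (64 points), Tanaka→Section 4pm (67 points), Novak→Section 2pm (85 points), Rivera→Section 10am (73 points) — total 62+64+67+85+73 = 351 points.
Row-greedy (each student in turn takes its best remaining section) gives 297 points, worse by 54.
Ghosh's own top section is Section 4pm (86 points), but forcing Ghosh→Section 4pm and reassigning the rest optimally gives only 332 points — worse by 19.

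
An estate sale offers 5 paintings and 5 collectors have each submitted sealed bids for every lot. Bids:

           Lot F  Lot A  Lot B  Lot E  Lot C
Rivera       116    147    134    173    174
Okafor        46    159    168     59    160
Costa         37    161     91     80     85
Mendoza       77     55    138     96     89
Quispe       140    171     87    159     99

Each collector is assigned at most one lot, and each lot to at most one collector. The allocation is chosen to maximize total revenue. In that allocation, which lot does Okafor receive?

Okafor receives Lot C.

Optimal: Rivera→Lot E ($173), Okafor→Lot C ($160), Costa→Lot A ($161), Mendoza→Lot B ($138), Quispe→Lot F ($140) — total 173+160+161+138+140 = $772.
Max-entry greedy (repeatedly take the single best remaining cell) gives $646, worse by 126.
Next-best assignment: Rivera→Lot C, Okafor→Lot B, Costa→Lot A, Mendoza→Lot F, Quispe→Lot E = $739.
Swapping Rivera↔Costa (Rivera→Lot A $147, Costa→Lot E $80) loses 107.
Okafor's own top lot is Lot B ($168), but forcing Okafor→Lot B and reassigning the rest optimally gives only $739 — worse by 33.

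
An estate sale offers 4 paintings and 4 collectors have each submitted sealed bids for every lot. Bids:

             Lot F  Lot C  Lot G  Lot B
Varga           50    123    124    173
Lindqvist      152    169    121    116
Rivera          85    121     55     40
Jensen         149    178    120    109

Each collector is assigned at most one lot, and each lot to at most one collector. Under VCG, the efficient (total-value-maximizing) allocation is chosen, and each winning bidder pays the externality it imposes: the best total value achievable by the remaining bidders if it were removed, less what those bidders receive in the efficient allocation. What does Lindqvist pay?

Efficient allocation: Varga→Lot B ($173), Lindqvist→Lot F ($152), Rivera→Lot C ($121), Jensen→Lot G ($120); total welfare W = $566.
Lindqvist receives Lot F at value $152, so the others get W − 152 = $414.
Without Lindqvist: best allocation of the remaining 3 bidders over all 4 lots is Varga→Lot B ($173), Rivera→Lot C ($121), Jensen→Lot F ($149), total $443.
VCG payment = (others' best without Lindqvist) − (others' welfare with Lindqvist) = 443 − 414 = $29.

Lindqvist pays $29.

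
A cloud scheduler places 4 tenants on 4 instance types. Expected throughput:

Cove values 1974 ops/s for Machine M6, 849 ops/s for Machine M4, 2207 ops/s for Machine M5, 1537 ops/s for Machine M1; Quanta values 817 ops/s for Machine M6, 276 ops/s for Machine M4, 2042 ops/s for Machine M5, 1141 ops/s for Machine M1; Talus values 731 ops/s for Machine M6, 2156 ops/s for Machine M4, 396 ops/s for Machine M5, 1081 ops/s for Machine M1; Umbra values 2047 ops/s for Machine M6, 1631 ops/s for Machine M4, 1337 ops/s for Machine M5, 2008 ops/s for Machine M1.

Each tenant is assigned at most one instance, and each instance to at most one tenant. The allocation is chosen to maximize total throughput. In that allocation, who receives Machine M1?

Umbra receives Machine M1.

Optimal: Cove→Machine M6 (1974 ops/s), Quanta→Machine M5 (2042 ops/s), Talus→Machine M4 (2156 ops/s), Umbra→Machine M1 (2008 ops/s) — total 1974+2042+2156+2008 = 8180 ops/s.
Max-entry greedy (repeatedly take the single best remaining cell) gives 7551 ops/s, worse by 629.
Next-best assignment: Cove→Machine M1, Quanta→Machine M5, Talus→Machine M4, Umbra→Machine M6 = 7782 ops/s.
Swapping Umbra↔Cove (Umbra→Machine M6 2047 ops/s, Cove→Machine M1 1537 ops/s) loses 398.
Every other assignment is strictly worse.
Umbra's own top instance is Machine M6 (2047 ops/s), but forcing Umbra→Machine M6 and reassigning the rest optimally gives only 7782 ops/s — worse by 398.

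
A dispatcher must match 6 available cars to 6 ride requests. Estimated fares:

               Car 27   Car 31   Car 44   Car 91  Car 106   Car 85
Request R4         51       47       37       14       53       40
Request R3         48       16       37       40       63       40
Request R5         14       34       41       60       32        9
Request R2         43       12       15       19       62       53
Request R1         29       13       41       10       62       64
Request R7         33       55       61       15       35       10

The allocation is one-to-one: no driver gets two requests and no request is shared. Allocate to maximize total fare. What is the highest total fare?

Optimal: Car 27→Request R3 ($48), Car 31→Request R4 ($47), Car 44→Request R7 ($61), Car 91→Request R5 ($60), Car 106→Request R2 ($62), Car 85→Request R1 ($64) — total 48+47+61+60+62+64 = $342.
Max-entry greedy (repeatedly take the single best remaining cell) gives $311, worse by 31.
Next-best assignment: Car 27→Request R2, Car 31→Request R4, Car 44→Request R7, Car 91→Request R5, Car 106→Request R3, Car 85→Request R1 = $338.

Maximum total: $342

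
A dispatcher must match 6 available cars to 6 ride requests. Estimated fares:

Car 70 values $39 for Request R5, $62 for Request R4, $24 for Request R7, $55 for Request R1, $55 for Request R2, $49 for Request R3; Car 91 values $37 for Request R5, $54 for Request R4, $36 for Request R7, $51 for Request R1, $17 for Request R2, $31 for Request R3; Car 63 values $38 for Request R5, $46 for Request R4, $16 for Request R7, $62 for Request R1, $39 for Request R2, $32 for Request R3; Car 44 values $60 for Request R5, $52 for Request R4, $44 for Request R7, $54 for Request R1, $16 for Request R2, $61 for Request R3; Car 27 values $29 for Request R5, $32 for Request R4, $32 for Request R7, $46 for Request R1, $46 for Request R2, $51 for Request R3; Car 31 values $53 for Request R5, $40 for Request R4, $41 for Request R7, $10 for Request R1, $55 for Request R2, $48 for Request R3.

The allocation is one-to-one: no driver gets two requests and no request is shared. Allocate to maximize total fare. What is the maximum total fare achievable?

This is the linear assignment problem.
Optimal: Car 70→Request R4 ($62), Car 91→Request R7 ($36), Car 63→Request R1 ($62), Car 44→Request R5 ($60), Car 27→Request R3 ($51), Car 31→Request R2 ($55) — total 62+36+62+60+51+55 = $326.
Max-entry greedy (repeatedly take the single best remaining cell) gives $309, worse by 17.
No other one-to-one assignment exceeds $326.

Max total: $326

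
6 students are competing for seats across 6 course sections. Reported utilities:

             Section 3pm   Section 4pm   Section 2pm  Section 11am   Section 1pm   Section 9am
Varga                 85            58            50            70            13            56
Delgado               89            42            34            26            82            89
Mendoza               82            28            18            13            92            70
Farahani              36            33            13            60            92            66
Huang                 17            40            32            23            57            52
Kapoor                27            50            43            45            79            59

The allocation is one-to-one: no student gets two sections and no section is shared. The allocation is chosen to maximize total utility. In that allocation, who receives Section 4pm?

Optimal: Varga→Section 11am (70 points), Delgado→Section 9am (89 points), Mendoza→Section 3pm (82 points), Farahani→Section 1pm (92 points), Huang→Section 4pm (40 points), Kapoor→Section 2pm (43 points) — total 70+89+82+92+40+43 = 416 points.
Max-entry greedy (repeatedly take the single best remaining cell) gives 399 points, worse by 17.
Next-best assignment: Varga→Section 11am, Delgado→Section 9am, Mendoza→Section 3pm, Farahani→Section 1pm, Huang→Section 2pm, Kapoor→Section 4pm = 415 points.
Checked against all permutations: 416 points is optimal.
Huang's own top section is Section 1pm (57 points), but forcing Huang→Section 1pm and reassigning the rest optimally gives only 389 points — worse by 27.

Huang receives Section 4pm.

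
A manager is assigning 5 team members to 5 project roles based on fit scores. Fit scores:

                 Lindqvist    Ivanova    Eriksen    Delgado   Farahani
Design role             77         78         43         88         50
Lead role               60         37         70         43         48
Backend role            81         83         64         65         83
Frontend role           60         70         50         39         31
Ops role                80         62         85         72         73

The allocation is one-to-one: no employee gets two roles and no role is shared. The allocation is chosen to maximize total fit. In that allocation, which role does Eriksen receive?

Eriksen receives Lead role.

Optimal: Lindqvist→Ops role (80 pts), Ivanova→Frontend role (70 pts), Eriksen→Lead role (70 pts), Delgado→Design role (88 pts), Farahani→Backend role (83 pts) — total 80+70+70+88+83 = 391 pts.
Column-greedy (each role in turn goes to its best remaining employee) gives 374 pts, worse by 17.
Eriksen's own top role is Ops role (85 pts), but forcing Eriksen→Ops role and reassigning the rest optimally gives only 386 pts — worse by 5.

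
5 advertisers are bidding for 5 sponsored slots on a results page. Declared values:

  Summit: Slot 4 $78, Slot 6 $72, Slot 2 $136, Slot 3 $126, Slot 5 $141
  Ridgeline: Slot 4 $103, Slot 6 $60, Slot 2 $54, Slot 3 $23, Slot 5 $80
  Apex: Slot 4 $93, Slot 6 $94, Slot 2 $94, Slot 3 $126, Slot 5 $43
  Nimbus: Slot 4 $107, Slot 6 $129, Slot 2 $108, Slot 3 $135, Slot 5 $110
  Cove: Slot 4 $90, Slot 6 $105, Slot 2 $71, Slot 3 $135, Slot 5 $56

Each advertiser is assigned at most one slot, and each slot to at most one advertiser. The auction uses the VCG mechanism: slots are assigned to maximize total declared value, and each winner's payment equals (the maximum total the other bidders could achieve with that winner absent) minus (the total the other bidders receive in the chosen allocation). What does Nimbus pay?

Nimbus pays $2.

Efficient allocation: Summit→Slot 5 ($141), Ridgeline→Slot 4 ($103), Apex→Slot 2 ($94), Nimbus→Slot 6 ($129), Cove→Slot 3 ($135); total welfare W = $602.
Nimbus receives Slot 6 at value $129, so the others get W − 129 = $473.
Without Nimbus: best allocation of the remaining 4 bidders over all 5 slots is Summit→Slot 5 ($141), Ridgeline→Slot 4 ($103), Apex→Slot 3 ($126), Cove→Slot 6 ($105), total $475.
VCG payment = (others' best without Nimbus) − (others' welfare with Nimbus) = 475 − 473 = $2.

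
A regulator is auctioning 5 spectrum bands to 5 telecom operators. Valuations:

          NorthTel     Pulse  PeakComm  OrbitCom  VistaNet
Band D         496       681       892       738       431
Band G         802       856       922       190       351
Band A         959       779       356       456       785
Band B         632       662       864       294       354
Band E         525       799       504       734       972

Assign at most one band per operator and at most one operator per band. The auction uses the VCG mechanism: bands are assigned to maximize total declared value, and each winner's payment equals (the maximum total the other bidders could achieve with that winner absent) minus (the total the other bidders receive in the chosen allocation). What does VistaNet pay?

Efficient allocation: NorthTel→Band A ($959M), Pulse→Band G ($856M), PeakComm→Band B ($864M), OrbitCom→Band D ($738M), VistaNet→Band E ($972M); total welfare W = $4389M.
VistaNet receives Band E at value $972M, so the others get W − 972 = $3417M.
Without VistaNet: best allocation of the remaining 4 bidders over all 5 bands is NorthTel→Band A ($959M), Pulse→Band G ($856M), PeakComm→Band D ($892M), OrbitCom→Band E ($734M), total $3441M.
VCG payment = (others' best without VistaNet) − (others' welfare with VistaNet) = 3441 − 3417 = $24M.

VistaNet pays $24M.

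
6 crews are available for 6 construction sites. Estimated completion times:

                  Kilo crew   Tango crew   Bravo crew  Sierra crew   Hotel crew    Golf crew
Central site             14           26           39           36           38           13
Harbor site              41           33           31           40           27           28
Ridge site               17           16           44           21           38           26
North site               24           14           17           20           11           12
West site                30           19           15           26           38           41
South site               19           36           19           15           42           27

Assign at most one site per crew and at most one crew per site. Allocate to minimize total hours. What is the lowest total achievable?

This is the linear assignment problem.
Optimal: Kilo crew→Central site (14 hours), Tango crew→Ridge site (16 hours), Bravo crew→West site (15 hours), Sierra crew→South site (15 hours), Hotel crew→Harbor site (27 hours), Golf crew→North site (12 hours) — total 14+16+15+15+27+12 = 99 hours.
Column-greedy (each site in turn goes to its cheapest remaining crew) gives 118 hours, worse by 19.

Min total: 99 hours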